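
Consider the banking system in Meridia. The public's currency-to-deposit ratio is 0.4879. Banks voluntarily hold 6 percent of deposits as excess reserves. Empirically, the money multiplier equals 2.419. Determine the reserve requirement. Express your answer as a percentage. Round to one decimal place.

Using m = 2.419. Since m = (1 + c)/(c + rr + e), the denominator satisfies c + rr + e = (1 + c)/m = (1 + 0.4879) / 2.419 ≈ 0.615089.
With c = 0.4879 and e = 0.06, the reserve requirement is 0.615089 − 0.4879 − 0.06 = 0.067189.

6.7%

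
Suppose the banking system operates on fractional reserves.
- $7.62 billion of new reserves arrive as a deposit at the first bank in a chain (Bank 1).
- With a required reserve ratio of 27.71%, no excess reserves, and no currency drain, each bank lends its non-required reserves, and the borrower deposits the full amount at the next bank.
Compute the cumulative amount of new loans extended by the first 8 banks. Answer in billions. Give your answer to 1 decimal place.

$18.4 billion

Bank i lends (1 − rr)^i of the original deposit: Bank 1 lends 7.62·0.7229 ≈ 5.5085, Bank 2 lends 7.62·0.7229² ≈ 3.9821, and so on.
Summing a geometric series: total = 7.62·[0.7229·(1 − 0.7229^8) / (1 − 0.7229)] ≈ 18.3965 billion.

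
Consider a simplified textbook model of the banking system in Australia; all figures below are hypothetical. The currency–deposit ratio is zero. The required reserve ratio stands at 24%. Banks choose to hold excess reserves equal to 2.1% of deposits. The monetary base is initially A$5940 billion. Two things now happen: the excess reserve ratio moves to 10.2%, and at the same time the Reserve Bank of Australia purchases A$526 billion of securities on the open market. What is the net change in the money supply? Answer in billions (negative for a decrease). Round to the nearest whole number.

Before: m₁ = 1 / (0.24 + 0.021) ≈ 3.83142, MB₁ = 5940, so M₁ = 3.83142 × 5940 = 22758.6348 billion.
After: m₂ = 1 / (0.24 + 0.102) ≈ 2.92398, MB₂ = 5940 + 526 = 6466, so M₂ = 2.92398 × 6466 ≈ 18906.4547 billion.
ΔM = M₂ − M₁ = 18906.4547 − 22758.6348 = -3852.1801 billion.

-3852 billion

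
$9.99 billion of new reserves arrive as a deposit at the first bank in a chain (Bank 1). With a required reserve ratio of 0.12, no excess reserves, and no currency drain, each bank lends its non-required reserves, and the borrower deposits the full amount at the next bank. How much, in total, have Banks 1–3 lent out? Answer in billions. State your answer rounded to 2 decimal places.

Bank i lends (1 − rr)^i of the original deposit: Bank 1 lends 9.99·0.8800 = 8.7912, Bank 2 lends 9.99·0.8800² ≈ 7.7363, and so on.
Summing a geometric series: total = 9.99·[0.8800·(1 − 0.8800^3) / (1 − 0.8800)] ≈ 23.3354 billion.

$23.34 billion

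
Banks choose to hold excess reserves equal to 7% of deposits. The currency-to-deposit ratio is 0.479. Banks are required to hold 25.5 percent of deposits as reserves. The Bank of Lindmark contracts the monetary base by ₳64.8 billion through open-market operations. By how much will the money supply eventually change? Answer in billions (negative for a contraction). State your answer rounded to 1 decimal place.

The money multiplier is m = (1 + c) / (rr + e + c) = (1 + 0.479) / (0.255 + 0.07 + 0.479) ≈ 1.8396.
The sale removes 64.8 billion of base, so ΔM = m × ΔMB = 1.8396 × (−64.8) ≈ -119.2061 billion.

-119.2 billion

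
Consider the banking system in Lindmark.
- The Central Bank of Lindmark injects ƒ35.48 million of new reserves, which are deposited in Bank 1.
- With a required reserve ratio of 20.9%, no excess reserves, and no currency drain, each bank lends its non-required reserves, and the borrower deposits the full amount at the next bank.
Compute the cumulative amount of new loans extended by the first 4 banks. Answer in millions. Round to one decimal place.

Bank i lends (1 − rr)^i of the original deposit: Bank 1 lends 35.48·0.7910 ≈ 28.0647, Bank 2 lends 35.48·0.7910² ≈ 22.1992, and so on.
Summing a geometric series: total = 35.48·[0.7910·(1 − 0.7910^4) / (1 − 0.7910)] ≈ 81.7130 million.

ƒ81.7 million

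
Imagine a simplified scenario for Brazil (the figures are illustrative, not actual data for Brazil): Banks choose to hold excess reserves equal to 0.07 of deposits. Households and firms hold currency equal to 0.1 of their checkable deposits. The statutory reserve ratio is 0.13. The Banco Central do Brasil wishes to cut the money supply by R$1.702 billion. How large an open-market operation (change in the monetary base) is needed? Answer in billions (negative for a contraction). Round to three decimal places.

-0.464 billion

The money multiplier is m = (1 + c) / (rr + e + c) = (1 + 0.1) / (0.13 + 0.07 + 0.1) ≈ 3.66667.
ΔMB = ΔM / m = (−1.702) / 3.66667 ≈ -0.4642 billion.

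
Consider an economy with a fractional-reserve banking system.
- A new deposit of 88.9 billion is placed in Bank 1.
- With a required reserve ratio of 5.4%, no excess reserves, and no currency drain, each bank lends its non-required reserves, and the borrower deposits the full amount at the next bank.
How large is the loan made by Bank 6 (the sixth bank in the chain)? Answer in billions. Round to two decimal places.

63.72 billion

Each bank lends a fraction (1 − rr) = 0.9460 of the deposit it receives, so Bank 6 receives 88.9·0.9460^5 and lends 88.9·0.9460^6 ≈ 63.7160 billion.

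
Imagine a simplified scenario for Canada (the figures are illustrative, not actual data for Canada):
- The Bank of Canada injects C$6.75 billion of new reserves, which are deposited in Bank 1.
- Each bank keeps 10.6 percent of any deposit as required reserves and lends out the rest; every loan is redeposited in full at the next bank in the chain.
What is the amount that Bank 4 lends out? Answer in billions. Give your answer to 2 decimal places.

Each bank lends a fraction (1 − rr) = 0.8940 of the deposit it receives, so Bank 4 receives 6.75·0.8940^3 and lends 6.75·0.8940^4 ≈ 4.3118 billion.

C$4.31 billion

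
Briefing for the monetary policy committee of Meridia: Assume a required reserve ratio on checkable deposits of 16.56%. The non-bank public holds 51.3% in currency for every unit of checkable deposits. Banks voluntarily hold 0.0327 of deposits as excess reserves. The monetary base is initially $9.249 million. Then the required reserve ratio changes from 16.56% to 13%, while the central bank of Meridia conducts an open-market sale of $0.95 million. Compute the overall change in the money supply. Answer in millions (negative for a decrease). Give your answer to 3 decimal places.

Before: m₁ = (1 + 0.513) / (0.1656 + 0.0327 + 0.513) ≈ 2.12709, MB₁ = 9.249, so M₁ = 2.12709 × 9.249 ≈ 19.6735 million.
After: m₂ = (1 + 0.513) / (0.13 + 0.0327 + 0.513) ≈ 2.23916, MB₂ = 9.249 − 0.95 = 8.299, so M₂ = 2.23916 × 8.299 ≈ 18.5828 million.
ΔM = M₂ − M₁ = 18.5828 − 19.6735 = -1.0907 million.

-1.091 million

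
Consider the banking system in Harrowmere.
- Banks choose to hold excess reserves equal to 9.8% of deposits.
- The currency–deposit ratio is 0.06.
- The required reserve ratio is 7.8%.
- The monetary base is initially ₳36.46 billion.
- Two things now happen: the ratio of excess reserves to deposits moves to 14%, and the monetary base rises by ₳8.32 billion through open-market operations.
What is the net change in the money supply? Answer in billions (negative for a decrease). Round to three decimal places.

₳6.983 billion

Before: m₁ = (1 + 0.06) / (0.078 + 0.098 + 0.06) ≈ 4.491525, MB₁ = 36.46, so M₁ = 4.491525 × 36.46 ≈ 163.761 billion.
After: m₂ = (1 + 0.06) / (0.078 + 0.14 + 0.06) ≈ 3.812950, MB₂ = 36.46 + 8.32 = 44.78, so M₂ = 3.812950 × 44.78 ≈ 170.7439 billion.
ΔM = M₂ − M₁ = 170.7439 − 163.761 = 6.9829 billion.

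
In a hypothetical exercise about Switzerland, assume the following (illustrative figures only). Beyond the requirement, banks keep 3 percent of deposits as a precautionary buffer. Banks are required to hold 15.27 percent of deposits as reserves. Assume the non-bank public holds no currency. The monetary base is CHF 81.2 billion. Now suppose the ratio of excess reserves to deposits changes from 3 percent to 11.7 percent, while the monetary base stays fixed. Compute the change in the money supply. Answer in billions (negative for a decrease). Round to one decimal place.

Initially m₁ = 1 / (0.1527 + 0.03) ≈ 5.4735, so M₁ = 5.4735 × 81.2 = 444.4482 billion.
After the change m₂ = 1 / (0.1527 + 0.117) ≈ 3.7078, so M₂ = 3.7078 × 81.2 ≈ 301.0734 billion.
ΔM = M₂ − M₁ = 301.0734 − 444.4482 = -143.3748 billion.

-143.4 billion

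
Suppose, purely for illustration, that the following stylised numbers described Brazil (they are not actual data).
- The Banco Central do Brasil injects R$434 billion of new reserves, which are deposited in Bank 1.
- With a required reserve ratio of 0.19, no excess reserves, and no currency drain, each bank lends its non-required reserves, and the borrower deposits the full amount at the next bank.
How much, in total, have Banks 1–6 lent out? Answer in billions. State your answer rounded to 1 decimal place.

R$1327.7 billion

Bank i lends (1 − rr)^i of the original deposit: Bank 1 lends 434·0.8100 = 351.5400, Bank 2 lends 434·0.8100² = 284.7474, and so on.
Summing a geometric series: total = 434·[0.8100·(1 − 0.8100^6) / (1 − 0.8100)] ≈ 1327.6564 billion.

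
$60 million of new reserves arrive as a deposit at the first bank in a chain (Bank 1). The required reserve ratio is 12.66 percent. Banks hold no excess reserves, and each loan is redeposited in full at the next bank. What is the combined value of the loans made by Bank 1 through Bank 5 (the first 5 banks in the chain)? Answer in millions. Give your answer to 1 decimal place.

Bank i lends (1 − rr)^i of the original deposit: Bank 1 lends 60·0.8734 = 52.4040, Bank 2 lends 60·0.8734² ≈ 45.7697, and so on.
Summing a geometric series: total = 60·[0.8734·(1 − 0.8734^5) / (1 − 0.8734)] ≈ 203.5574 million.

$203.6 million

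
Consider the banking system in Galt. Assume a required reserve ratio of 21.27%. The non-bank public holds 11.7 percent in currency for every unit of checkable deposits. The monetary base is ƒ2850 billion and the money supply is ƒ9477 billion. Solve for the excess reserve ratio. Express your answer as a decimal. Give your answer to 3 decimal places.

Using m = M/MB = 9477/2850 ≈ 3.325263. Since m = (1 + c)/(c + rr + e), the denominator satisfies c + rr + e = (1 + c)/m = (1 + 0.117) / 3.325263 ≈ 0.335913.
With c = 0.117 and rr = 0.2127, the excess reserve ratio is 0.335913 − 0.117 − 0.2127 = 0.006213.

0.006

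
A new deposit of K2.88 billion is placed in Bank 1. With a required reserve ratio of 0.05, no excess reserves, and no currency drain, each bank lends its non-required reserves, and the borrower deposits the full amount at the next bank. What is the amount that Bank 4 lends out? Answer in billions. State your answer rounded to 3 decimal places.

Each bank lends a fraction (1 − rr) = 0.9500 of the deposit it receives, so Bank 4 receives 2.88·0.9500^3 and lends 2.88·0.9500^4 ≈ 2.3458 billion.

K2.346 billion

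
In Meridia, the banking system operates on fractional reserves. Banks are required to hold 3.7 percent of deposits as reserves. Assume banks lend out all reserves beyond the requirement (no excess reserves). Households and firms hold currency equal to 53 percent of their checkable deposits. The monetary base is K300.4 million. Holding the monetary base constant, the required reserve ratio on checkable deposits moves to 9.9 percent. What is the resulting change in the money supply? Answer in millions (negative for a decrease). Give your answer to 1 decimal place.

Initially m₁ = (1 + 0.53) / (0.037 + 0.53) ≈ 2.69841, so M₁ = 2.69841 × 300.4 ≈ 810.6024 million.
After the change m₂ = (1 + 0.53) / (0.099 + 0.53) ≈ 2.43243, so M₂ = 2.43243 × 300.4 ≈ 730.702 million.
ΔM = M₂ − M₁ = 730.702 − 810.6024 = -79.9004 million.

-79.9 million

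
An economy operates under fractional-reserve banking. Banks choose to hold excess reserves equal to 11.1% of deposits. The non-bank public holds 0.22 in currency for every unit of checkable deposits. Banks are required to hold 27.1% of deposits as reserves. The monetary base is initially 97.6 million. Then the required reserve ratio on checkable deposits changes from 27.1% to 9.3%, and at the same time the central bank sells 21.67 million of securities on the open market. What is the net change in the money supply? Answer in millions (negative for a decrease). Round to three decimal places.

Before: m₁ = (1 + 0.22) / (0.271 + 0.111 + 0.22) ≈ 2.026578, MB₁ = 97.6, so M₁ = 2.026578 × 97.6 ≈ 197.794 million.
After: m₂ = (1 + 0.22) / (0.093 + 0.111 + 0.22) ≈ 2.877358, MB₂ = 97.6 − 21.67 = 75.93, so M₂ = 2.877358 × 75.93 ≈ 218.4778 million.
ΔM = M₂ − M₁ = 218.4778 − 197.794 = 20.6838 million.

20.684 million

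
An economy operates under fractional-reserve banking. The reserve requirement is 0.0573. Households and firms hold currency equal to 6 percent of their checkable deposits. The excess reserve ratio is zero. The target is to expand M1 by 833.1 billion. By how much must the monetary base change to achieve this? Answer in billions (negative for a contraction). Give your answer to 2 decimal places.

The money multiplier is m = (1 + c) / (rr + c) = (1 + 0.06) / (0.0573 + 0.06) ≈ 9.036658.
ΔMB = ΔM / m = (+833.1) / 9.036658 ≈ 92.1912 billion.

92.19 billion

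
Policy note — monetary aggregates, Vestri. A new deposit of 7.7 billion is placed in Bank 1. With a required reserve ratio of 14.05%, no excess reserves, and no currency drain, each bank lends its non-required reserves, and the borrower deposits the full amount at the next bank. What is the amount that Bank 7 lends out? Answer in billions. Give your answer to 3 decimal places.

2.668 billion

Each bank lends a fraction (1 − rr) = 0.8595 of the deposit it receives, so Bank 7 receives 7.7·0.8595^6 and lends 7.7·0.8595^7 ≈ 2.6682 billion.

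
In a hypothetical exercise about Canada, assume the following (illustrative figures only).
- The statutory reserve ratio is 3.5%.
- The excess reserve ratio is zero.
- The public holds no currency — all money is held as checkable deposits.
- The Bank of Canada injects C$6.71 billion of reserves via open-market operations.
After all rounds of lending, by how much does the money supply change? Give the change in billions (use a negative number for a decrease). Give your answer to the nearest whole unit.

C$192 billion

The simple money multiplier is m = 1/rr = 1/0.035 ≈ 28.5714.
An open-market purchase increases the monetary base by 6.71 billion, so ΔM = m × ΔMB = 28.5714 × 6.71 ≈ 191.7141 billion.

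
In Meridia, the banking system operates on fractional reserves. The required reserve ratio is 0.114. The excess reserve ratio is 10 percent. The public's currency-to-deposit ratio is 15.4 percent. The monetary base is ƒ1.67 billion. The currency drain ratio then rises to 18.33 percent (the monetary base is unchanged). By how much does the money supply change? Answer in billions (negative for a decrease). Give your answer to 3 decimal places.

-0.263 billion

Initially m₁ = (1 + 0.154) / (0.114 + 0.1 + 0.154) ≈ 3.13587, so M₁ = 3.13587 × 1.67 ≈ 5.2369 billion.
After the change m₂ = (1 + 0.1833) / (0.114 + 0.1 + 0.1833) ≈ 2.97835, so M₂ = 2.97835 × 1.67 ≈ 4.9738 billion.
ΔM = M₂ − M₁ = 4.9738 − 5.2369 = -0.2631 billion.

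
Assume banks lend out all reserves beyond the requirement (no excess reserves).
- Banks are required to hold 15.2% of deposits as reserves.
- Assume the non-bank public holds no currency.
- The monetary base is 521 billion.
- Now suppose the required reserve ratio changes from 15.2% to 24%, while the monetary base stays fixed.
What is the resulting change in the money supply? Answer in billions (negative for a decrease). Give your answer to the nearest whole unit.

Initially m₁ = 1 / (0.152) ≈ 6.5789, so M₁ = 6.5789 × 521 = 3427.6069 billion.
After the change m₂ = 1 / (0.24) ≈ 4.1667, so M₂ = 4.1667 × 521 = 2170.8507 billion.
ΔM = M₂ − M₁ = 2170.8507 − 3427.6069 = -1256.7562 billion.

-1257 billion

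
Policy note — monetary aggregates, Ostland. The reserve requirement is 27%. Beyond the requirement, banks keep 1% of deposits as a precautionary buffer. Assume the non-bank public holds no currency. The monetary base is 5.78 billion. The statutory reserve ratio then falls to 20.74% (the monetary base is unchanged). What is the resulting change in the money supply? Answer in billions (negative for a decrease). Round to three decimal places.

5.944 billion

Initially m₁ = 1 / (0.27 + 0.01) ≈ 3.57143, so M₁ = 3.57143 × 5.78 ≈ 20.6429 billion.
After the change m₂ = 1 / (0.2074 + 0.01) ≈ 4.59982, so M₂ = 4.59982 × 5.78 ≈ 26.587 billion.
ΔM = M₂ − M₁ = 26.587 − 20.6429 = 5.9441 billion.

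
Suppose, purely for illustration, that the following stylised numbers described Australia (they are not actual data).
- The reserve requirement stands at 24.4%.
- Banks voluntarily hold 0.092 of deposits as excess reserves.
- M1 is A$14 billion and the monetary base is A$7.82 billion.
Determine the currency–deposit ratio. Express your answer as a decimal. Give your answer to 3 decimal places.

0.504

Using m = M/MB = 14/7.82 ≈ 1.790281. From m = (1 + c)/(c + rr + e), rearranging gives 1 + c = m·(c + rr + e), so c·(1 − m) = m·(rr + e) − 1.
Hence c = [m·(rr + e) − 1]/(1 − m) = [1.790281 × (0.244 + 0.092) − 1] / (1 − 1.790281) ≈ 0.504207.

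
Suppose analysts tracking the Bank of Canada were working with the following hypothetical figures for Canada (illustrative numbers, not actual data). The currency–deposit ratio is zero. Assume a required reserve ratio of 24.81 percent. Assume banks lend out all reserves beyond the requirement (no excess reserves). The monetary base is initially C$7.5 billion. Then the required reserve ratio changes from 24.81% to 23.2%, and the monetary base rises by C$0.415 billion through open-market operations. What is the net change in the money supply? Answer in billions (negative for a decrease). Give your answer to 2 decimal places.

Before: m₁ = 1 / (0.2481) ≈ 4.0306, MB₁ = 7.5, so M₁ = 4.0306 × 7.5 = 30.2295 billion.
After: m₂ = 1 / (0.232) ≈ 4.3103, MB₂ = 7.5 + 0.415 = 7.915, so M₂ = 4.3103 × 7.915 ≈ 34.116 billion.
ΔM = M₂ − M₁ = 34.116 − 30.2295 = 3.8865 billion.

C$3.89 billion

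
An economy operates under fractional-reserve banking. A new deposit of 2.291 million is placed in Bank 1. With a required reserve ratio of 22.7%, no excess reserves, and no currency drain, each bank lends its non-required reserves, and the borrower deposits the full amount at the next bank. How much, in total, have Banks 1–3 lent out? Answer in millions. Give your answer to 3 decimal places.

4.198 million

Bank i lends (1 − rr)^i of the original deposit: Bank 1 lends 2.291·0.7730 ≈ 1.7709, Bank 2 lends 2.291·0.7730² ≈ 1.3689, and so on.
Summing a geometric series: total = 2.291·[0.7730·(1 − 0.7730^3) / (1 − 0.7730)] ≈ 4.1981 million.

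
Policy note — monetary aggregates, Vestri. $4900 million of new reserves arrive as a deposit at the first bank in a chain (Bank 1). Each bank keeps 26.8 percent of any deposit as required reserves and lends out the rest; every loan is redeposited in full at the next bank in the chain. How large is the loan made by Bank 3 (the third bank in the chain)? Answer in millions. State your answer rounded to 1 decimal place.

Each bank lends a fraction (1 − rr) = 0.7320 of the deposit it receives, so Bank 3 receives 4900·0.7320^2 and lends 4900·0.7320^3 ≈ 1921.8935 million.

$1921.9 million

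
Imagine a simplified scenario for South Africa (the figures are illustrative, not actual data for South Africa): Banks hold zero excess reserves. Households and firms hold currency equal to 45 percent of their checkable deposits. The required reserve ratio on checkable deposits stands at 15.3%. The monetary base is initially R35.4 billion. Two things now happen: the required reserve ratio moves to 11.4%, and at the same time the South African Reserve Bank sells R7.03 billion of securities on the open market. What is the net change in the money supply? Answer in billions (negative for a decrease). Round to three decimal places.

Before: m₁ = (1 + 0.45) / (0.153 + 0.45) ≈ 2.404643, MB₁ = 35.4, so M₁ = 2.404643 × 35.4 ≈ 85.1244 billion.
After: m₂ = (1 + 0.45) / (0.114 + 0.45) ≈ 2.570922, MB₂ = 35.4 − 7.03 = 28.37, so M₂ = 2.570922 × 28.37 ≈ 72.9371 billion.
ΔM = M₂ − M₁ = 72.9371 − 85.1244 = -12.1873 billion.

-12.187 billion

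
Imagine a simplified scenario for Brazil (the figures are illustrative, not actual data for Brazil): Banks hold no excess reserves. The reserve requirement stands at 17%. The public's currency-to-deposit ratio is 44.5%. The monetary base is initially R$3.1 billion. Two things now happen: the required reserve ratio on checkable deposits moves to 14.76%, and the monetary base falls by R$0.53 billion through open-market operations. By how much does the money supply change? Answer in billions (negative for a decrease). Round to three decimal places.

Before: m₁ = (1 + 0.445) / (0.17 + 0.445) ≈ 2.34959, MB₁ = 3.1, so M₁ = 2.34959 × 3.1 ≈ 7.2837 billion.
After: m₂ = (1 + 0.445) / (0.1476 + 0.445) ≈ 2.43841, MB₂ = 3.1 − 0.53 = 2.57, so M₂ = 2.43841 × 2.57 ≈ 6.2667 billion.
ΔM = M₂ − M₁ = 6.2667 − 7.2837 = -1.017 billion.

-1.017 billion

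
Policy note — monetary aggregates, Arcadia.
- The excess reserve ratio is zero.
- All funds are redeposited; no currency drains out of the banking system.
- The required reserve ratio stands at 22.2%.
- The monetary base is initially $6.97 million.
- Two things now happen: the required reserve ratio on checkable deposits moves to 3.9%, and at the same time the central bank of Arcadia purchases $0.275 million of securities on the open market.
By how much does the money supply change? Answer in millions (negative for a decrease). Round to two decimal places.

Before: m₁ = 1 / (0.222) ≈ 4.5045, MB₁ = 6.97, so M₁ = 4.5045 × 6.97 ≈ 31.3964 million.
After: m₂ = 1 / (0.039) ≈ 25.6410, MB₂ = 6.97 + 0.275 = 7.245, so M₂ = 25.6410 × 7.245 ≈ 185.769 million.
ΔM = M₂ − M₁ = 185.769 − 31.3964 = 154.3726 million.

$154.37 million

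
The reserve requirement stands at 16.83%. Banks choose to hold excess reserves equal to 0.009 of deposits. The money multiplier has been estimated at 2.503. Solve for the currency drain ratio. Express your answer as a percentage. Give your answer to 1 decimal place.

37.0%

Using m = 2.503. From m = (1 + c)/(c + rr + e), rearranging gives 1 + c = m·(c + rr + e), so c·(1 − m) = m·(rr + e) − 1.
Hence c = [m·(rr + e) − 1]/(1 − m) = [2.503 × (0.1683 + 0.009) − 1] / (1 − 2.503) ≈ 0.370072.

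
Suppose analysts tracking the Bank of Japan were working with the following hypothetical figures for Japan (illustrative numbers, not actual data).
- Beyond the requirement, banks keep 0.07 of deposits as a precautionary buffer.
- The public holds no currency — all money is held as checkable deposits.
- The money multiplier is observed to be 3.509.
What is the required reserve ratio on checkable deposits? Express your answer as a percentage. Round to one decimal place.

Using m = 3.509. Since m = (1 + c)/(c + rr + e), the denominator satisfies c + rr + e = (1 + c)/m = (1 + 0) / 3.509 ≈ 0.284981.
With c = 0 and e = 0.07, the required reserve ratio on checkable deposits is 0.284981 − 0 − 0.07 = 0.214981.

21.5%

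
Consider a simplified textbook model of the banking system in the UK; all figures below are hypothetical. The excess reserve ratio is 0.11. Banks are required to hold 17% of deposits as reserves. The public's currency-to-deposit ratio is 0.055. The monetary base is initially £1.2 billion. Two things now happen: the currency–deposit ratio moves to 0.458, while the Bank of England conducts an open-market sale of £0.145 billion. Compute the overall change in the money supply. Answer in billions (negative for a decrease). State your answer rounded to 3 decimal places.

Before: m₁ = (1 + 0.055) / (0.17 + 0.11 + 0.055) ≈ 3.14925, MB₁ = 1.2, so M₁ = 3.14925 × 1.2 = 3.7791 billion.
After: m₂ = (1 + 0.458) / (0.17 + 0.11 + 0.458) ≈ 1.97561, MB₂ = 1.2 − 0.145 = 1.055, so M₂ = 1.97561 × 1.055 ≈ 2.0843 billion.
ΔM = M₂ − M₁ = 2.0843 − 3.7791 = -1.6948 billion.

-1.695 billion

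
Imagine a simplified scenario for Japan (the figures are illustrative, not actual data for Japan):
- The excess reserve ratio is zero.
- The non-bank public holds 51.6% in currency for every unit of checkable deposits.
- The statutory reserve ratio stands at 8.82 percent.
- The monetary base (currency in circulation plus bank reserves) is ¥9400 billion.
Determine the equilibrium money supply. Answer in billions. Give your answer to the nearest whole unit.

The money multiplier is m = (1 + c) / (rr + c) = (1 + 0.516) / (0.0882 + 0.516) ≈ 2.50910.
So M = m × MB = 2.50910 × 9400 = 23585.54 billion.

¥23586 billion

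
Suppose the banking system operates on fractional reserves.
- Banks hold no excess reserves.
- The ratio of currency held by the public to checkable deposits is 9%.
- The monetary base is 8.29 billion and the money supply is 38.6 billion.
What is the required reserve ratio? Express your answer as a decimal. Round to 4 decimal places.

Using m = M/MB = 38.6/8.29 ≈ 4.656212. Since m = (1 + c)/(c + rr + e), the denominator satisfies c + rr + e = (1 + c)/m = (1 + 0.09) / 4.656212 ≈ 0.234096.
With c = 0.09 and e = 0, the required reserve ratio is 0.234096 − 0.09 − 0 = 0.144096.

0.1441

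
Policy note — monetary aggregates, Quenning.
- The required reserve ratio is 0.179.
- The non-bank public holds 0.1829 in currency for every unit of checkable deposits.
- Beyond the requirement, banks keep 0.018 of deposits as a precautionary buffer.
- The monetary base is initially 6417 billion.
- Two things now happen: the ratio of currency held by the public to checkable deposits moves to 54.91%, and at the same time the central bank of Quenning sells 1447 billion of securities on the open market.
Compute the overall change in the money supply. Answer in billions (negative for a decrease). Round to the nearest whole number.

Before: m₁ = (1 + 0.1829) / (0.179 + 0.018 + 0.1829) ≈ 3.11371, MB₁ = 6417, so M₁ = 3.11371 × 6417 ≈ 19980.6771 billion.
After: m₂ = (1 + 0.5491) / (0.179 + 0.018 + 0.5491) ≈ 2.07626, MB₂ = 6417 − 1447 = 4970, so M₂ = 2.07626 × 4970 = 10319.0122 billion.
ΔM = M₂ − M₁ = 10319.0122 − 19980.6771 = -9661.6649 billion.

-9662 billion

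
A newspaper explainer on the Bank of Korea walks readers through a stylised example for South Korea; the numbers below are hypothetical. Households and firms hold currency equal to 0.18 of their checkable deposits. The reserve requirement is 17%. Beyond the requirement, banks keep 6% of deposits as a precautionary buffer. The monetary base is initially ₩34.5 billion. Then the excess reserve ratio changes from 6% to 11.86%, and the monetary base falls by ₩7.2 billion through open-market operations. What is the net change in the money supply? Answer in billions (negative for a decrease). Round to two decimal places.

-30.55 billion

Before: m₁ = (1 + 0.18) / (0.17 + 0.06 + 0.18) ≈ 2.87805, MB₁ = 34.5, so M₁ = 2.87805 × 34.5 ≈ 99.2927 billion.
After: m₂ = (1 + 0.18) / (0.17 + 0.1186 + 0.18) ≈ 2.51814, MB₂ = 34.5 − 7.2 = 27.3, so M₂ = 2.51814 × 27.3 ≈ 68.7452 billion.
ΔM = M₂ − M₁ = 68.7452 − 99.2927 = -30.5475 billion.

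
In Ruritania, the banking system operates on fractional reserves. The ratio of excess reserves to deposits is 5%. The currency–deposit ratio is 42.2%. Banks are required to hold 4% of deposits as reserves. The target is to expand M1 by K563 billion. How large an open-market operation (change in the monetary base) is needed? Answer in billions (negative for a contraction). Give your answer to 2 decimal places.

The money multiplier is m = (1 + c) / (rr + e + c) = (1 + 0.422) / (0.04 + 0.05 + 0.422) ≈ 2.777344.
ΔMB = ΔM / m = (+563) / 2.777344 ≈ 202.7117 billion.

K202.71 billion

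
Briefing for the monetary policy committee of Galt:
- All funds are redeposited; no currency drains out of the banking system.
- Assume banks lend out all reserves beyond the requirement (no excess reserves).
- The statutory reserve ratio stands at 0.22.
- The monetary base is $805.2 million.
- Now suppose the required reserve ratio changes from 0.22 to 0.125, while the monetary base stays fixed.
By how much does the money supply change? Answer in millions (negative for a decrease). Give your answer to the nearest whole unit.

Initially m₁ = 1 / (0.22) ≈ 4.5455, so M₁ = 4.5455 × 805.2 = 3660.0366 million.
After the change m₂ = 1 / (0.125) = 8, so M₂ = 8 × 805.2 = 6441.6 million.
ΔM = M₂ − M₁ = 6441.6 − 3660.0366 = 2781.5634 million.

$2782 million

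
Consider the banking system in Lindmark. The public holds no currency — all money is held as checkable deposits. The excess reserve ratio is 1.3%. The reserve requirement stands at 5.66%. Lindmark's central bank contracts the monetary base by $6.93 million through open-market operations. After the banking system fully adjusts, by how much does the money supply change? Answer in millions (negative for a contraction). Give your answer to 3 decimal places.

The money multiplier is m = 1 / (rr + e) = 1 / (0.0566 + 0.013) ≈ 14.36782.
The sale removes 6.93 million of base, so ΔM = m × ΔMB = 14.36782 × (−6.93) ≈ -99.569 million.

-99.569 million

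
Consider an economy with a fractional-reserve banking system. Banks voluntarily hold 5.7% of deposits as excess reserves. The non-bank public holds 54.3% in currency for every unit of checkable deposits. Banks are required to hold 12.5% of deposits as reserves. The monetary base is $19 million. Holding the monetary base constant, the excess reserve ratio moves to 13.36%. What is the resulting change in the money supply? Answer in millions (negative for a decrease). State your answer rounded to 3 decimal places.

-3.864 million

Initially m₁ = (1 + 0.543) / (0.125 + 0.057 + 0.543) ≈ 2.128276, so M₁ = 2.128276 × 19 ≈ 40.4372 million.
After the change m₂ = (1 + 0.543) / (0.125 + 0.1336 + 0.543) ≈ 1.924900, so M₂ = 1.924900 × 19 = 36.5731 million.
ΔM = M₂ − M₁ = 36.5731 − 40.4372 = -3.8641 million.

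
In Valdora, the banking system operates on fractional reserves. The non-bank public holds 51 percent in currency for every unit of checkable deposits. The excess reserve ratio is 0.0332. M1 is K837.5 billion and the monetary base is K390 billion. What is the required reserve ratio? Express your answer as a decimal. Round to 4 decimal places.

Using m = M/MB = 837.5/390 ≈ 2.147436. Since m = (1 + c)/(c + rr + e), the denominator satisfies c + rr + e = (1 + c)/m = (1 + 0.51) / 2.147436 ≈ 0.703164.
With c = 0.51 and e = 0.0332, the required reserve ratio is 0.703164 − 0.51 − 0.0332 = 0.159964.

0.1600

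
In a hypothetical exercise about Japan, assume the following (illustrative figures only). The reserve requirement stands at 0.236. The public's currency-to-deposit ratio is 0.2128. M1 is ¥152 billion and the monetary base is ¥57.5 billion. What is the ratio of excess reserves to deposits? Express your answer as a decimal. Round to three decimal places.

Using m = M/MB = 152/57.5 ≈ 2.643478. Since m = (1 + c)/(c + rr + e), the denominator satisfies c + rr + e = (1 + c)/m = (1 + 0.2128) / 2.643478 ≈ 0.458790.
With c = 0.2128 and rr = 0.236, the ratio of excess reserves to deposits is 0.458790 − 0.2128 − 0.236 = 0.00999.

0.010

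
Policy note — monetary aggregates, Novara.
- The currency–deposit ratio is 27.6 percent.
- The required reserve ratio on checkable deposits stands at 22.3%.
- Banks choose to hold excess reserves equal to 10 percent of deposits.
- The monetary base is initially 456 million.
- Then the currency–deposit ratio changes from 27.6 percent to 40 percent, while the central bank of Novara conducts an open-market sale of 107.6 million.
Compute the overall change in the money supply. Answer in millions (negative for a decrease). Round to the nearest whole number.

Before: m₁ = (1 + 0.276) / (0.223 + 0.1 + 0.276) ≈ 2.1302, MB₁ = 456, so M₁ = 2.1302 × 456 = 971.3712 million.
After: m₂ = (1 + 0.4) / (0.223 + 0.1 + 0.4) ≈ 1.9364, MB₂ = 456 − 107.6 = 348.4, so M₂ = 1.9364 × 348.4 ≈ 674.6418 million.
ΔM = M₂ − M₁ = 674.6418 − 971.3712 = -296.7294 million.

-297 million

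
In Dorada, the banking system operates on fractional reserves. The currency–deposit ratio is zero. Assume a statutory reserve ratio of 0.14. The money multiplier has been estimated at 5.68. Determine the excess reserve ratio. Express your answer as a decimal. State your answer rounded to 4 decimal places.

Using m = 5.68. Since m = (1 + c)/(c + rr + e), the denominator satisfies c + rr + e = (1 + c)/m = (1 + 0) / 5.68 ≈ 0.176056.
With c = 0 and rr = 0.14, the excess reserve ratio is 0.176056 − 0 − 0.14 = 0.036056.

0.0361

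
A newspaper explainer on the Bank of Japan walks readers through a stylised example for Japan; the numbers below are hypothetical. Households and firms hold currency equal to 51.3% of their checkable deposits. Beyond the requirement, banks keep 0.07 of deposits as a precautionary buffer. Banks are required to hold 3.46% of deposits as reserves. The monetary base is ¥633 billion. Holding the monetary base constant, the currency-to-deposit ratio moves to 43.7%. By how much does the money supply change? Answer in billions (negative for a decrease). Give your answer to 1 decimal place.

¥128.8 billion

Initially m₁ = (1 + 0.513) / (0.0346 + 0.07 + 0.513) ≈ 2.44981, so M₁ = 2.44981 × 633 ≈ 1550.7297 billion.
After the change m₂ = (1 + 0.437) / (0.0346 + 0.07 + 0.437) ≈ 2.65325, so M₂ = 2.65325 × 633 ≈ 1679.5072 billion.
ΔM = M₂ − M₁ = 1679.5072 − 1550.7297 = 128.7775 billion.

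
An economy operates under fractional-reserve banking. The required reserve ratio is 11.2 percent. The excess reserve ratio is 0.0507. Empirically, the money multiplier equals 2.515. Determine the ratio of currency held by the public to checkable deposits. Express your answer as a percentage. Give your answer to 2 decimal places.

39.00%

Using m = 2.515. From m = (1 + c)/(c + rr + e), rearranging gives 1 + c = m·(c + rr + e), so c·(1 − m) = m·(rr + e) − 1.
Hence c = [m·(rr + e) − 1]/(1 − m) = [2.515 × (0.112 + 0.0507) − 1] / (1 − 2.515) ≈ 0.389973.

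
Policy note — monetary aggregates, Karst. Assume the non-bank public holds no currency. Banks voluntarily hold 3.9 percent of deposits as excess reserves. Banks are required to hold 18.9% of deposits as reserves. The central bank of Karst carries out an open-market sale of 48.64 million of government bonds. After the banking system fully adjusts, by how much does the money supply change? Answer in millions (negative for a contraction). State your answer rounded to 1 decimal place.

The money multiplier is m = 1 / (rr + e) = 1 / (0.189 + 0.039) ≈ 4.3860.
The sale removes 48.64 million of base, so ΔM = m × ΔMB = 4.3860 × (−48.64) ≈ -213.335 million.

-213.3 million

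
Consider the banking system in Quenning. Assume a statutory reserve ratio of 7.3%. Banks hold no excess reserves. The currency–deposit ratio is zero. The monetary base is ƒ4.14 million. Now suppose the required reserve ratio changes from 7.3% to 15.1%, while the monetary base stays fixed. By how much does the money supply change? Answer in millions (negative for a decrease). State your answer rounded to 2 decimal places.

Initially m₁ = 1 / (0.073) ≈ 13.6986, so M₁ = 13.6986 × 4.14 ≈ 56.7122 million.
After the change m₂ = 1 / (0.151) ≈ 6.6225, so M₂ = 6.6225 × 4.14 ≈ 27.4171 million.
ΔM = M₂ − M₁ = 27.4171 − 56.7122 = -29.2951 million.

-29.30 million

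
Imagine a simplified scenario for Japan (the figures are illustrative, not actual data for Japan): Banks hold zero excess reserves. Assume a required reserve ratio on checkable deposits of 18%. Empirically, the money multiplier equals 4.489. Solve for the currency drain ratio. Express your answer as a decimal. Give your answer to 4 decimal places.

0.0550

Using m = 4.489. From m = (1 + c)/(c + rr + e), rearranging gives 1 + c = m·(c + rr + e), so c·(1 − m) = m·(rr + e) − 1.
Hence c = [m·(rr + e) − 1]/(1 − m) = [4.489 × (0.18 + 0) − 1] / (1 − 4.489) ≈ 0.055024.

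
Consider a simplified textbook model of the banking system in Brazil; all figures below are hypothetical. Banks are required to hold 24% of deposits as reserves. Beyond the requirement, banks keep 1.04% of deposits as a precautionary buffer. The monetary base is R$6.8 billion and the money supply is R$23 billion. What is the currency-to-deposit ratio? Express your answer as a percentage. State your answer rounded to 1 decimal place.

6.4%

Using m = M/MB = 23/6.8 ≈ 3.382353. From m = (1 + c)/(c + rr + e), rearranging gives 1 + c = m·(c + rr + e), so c·(1 − m) = m·(rr + e) − 1.
Hence c = [m·(rr + e) − 1]/(1 − m) = [3.382353 × (0.24 + 0.0104) − 1] / (1 − 3.382353) ≈ 0.064247.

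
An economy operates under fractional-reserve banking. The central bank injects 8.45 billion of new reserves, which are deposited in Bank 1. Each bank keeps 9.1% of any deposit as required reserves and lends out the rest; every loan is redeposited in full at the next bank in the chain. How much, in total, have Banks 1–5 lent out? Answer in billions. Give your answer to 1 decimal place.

Bank i lends (1 − rr)^i of the original deposit: Bank 1 lends 8.45·0.9090 ≈ 7.6810, Bank 2 lends 8.45·0.9090² ≈ 6.9821, and so on.
Summing a geometric series: total = 8.45·[0.9090·(1 − 0.9090^5) / (1 − 0.9090)] ≈ 32.0231 billion.

32.0 billion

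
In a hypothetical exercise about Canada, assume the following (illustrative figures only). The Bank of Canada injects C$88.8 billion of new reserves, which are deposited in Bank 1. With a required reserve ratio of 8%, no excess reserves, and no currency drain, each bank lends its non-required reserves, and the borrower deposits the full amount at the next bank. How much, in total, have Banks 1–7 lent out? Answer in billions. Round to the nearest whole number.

Bank i lends (1 − rr)^i of the original deposit: Bank 1 lends 88.8·0.9200 = 81.6960, Bank 2 lends 88.8·0.9200² ≈ 75.1603, and so on.
Summing a geometric series: total = 88.8·[0.9200·(1 − 0.9200^7) / (1 − 0.9200)] ≈ 451.5271 billion.

C$452 billion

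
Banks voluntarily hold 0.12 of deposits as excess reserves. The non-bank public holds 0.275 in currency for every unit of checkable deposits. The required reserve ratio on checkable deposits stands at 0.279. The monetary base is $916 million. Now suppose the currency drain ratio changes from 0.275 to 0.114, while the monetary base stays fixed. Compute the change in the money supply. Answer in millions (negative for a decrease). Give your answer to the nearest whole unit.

$256 million

Initially m₁ = (1 + 0.275) / (0.279 + 0.12 + 0.275) ≈ 1.8917, so M₁ = 1.8917 × 916 = 1732.7972 million.
After the change m₂ = (1 + 0.114) / (0.279 + 0.12 + 0.114) ≈ 2.1715, so M₂ = 2.1715 × 916 = 1989.094 million.
ΔM = M₂ − M₁ = 1989.094 − 1732.7972 = 256.2968 million.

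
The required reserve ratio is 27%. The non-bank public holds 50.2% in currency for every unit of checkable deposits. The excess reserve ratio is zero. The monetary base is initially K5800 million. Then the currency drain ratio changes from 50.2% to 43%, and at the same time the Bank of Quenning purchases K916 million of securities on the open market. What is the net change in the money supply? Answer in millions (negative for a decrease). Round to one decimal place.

Before: m₁ = (1 + 0.502) / (0.27 + 0.502) ≈ 1.945596, MB₁ = 5800, so M₁ = 1.945596 × 5800 = 11284.4568 million.
After: m₂ = (1 + 0.43) / (0.27 + 0.43) ≈ 2.042857, MB₂ = 5800 + 916 = 6716, so M₂ = 2.042857 × 6716 ≈ 13719.8276 million.
ΔM = M₂ − M₁ = 13719.8276 − 11284.4568 = 2435.3708 million.

K2435.4 million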